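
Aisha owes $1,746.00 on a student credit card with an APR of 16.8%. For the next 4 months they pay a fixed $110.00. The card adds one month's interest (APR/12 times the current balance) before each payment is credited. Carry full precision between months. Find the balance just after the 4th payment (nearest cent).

$1,396.52

Monthly rate r = 16.8%/12 = 1.4% = 0.014.
Each month: B ← B·(1+r) − $110.00.
Month 1: interest $24.44; balance after payment $1,660.44.
Month 2: interest $23.25; balance after payment $1,573.69.
Month 3: interest $22.03; balance after payment $1,485.72.
Month 4: interest $20.80; balance after payment $1,396.52.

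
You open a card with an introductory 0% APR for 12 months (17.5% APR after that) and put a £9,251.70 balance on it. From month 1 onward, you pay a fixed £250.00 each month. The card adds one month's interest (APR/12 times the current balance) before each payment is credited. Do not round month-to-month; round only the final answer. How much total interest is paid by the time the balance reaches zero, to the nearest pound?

£1,582

Promo months 1–12 at r₀ = 0%/12 = 0; months 13+ at r₁ = 17.5%/12 = 0.0145833.
After month 12 (no interest yet): B = £9,251.70 − 12·£250.00 = £6,251.70.
Then at r₁ with £250.00/mo: n₂ = −ln(1 − r₁·B/P)/ln(1+r₁) ≈ 31.33 → 32 more payments.
Total paid = 43·£250.00 + £83.49 = £10,833.49; interest = £10,833.49 − £9,251.70 = £1,581.79.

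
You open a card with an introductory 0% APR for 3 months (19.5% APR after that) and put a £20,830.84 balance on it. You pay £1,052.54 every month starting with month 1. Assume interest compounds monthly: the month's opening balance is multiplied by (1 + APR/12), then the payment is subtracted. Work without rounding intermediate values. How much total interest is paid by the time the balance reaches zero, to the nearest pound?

£3,134

Promo months 1–3 at r₀ = 0%/12 = 0; months 4+ at r₁ = 19.5%/12 = 0.01625.
After month 3 (no interest yet): B = £20,830.84 − 3·£1,052.54 = £17,673.22.
Then at r₁ with £1,052.54/mo: n₂ = −ln(1 − r₁·B/P)/ln(1+r₁) ≈ 19.77 → 20 more payments.
Total paid = 22·£1,052.54 + £808.57 = £23,964.45; interest = £23,964.45 − £20,830.84 = £3,133.61.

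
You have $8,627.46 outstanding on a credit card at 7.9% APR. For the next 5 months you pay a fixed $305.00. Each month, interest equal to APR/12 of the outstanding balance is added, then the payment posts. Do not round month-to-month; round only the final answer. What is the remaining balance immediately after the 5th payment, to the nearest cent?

Monthly rate r = 7.9%/12 = 0.658333% = 0.00658333.
Each month: B ← B·(1+r) − $305.00.
Month 1: interest $56.80; balance after payment $8,379.26.
Month 2: interest $55.16; balance after payment $8,129.42.
Month 3: interest $53.52; balance after payment $7,877.94.
Month 4: interest $51.86; balance after payment $7,624.80.
Month 5: interest $50.20; balance after payment $7,370.00.

$7,370.00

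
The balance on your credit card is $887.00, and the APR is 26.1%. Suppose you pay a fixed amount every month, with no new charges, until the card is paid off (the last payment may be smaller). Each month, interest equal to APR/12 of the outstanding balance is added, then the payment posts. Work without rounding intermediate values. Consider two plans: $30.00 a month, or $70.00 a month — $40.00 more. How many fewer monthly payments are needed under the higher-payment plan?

Monthly rate r = 26.1%/12 = 2.175% = 0.02175.
At $30.00/mo: n = ⌈−ln(1 − rB₀/P)/ln(1+r)⌉ = 48 payments (last $26.44); total interest = total paid − $887.00 = $549.44.
At $70.00/mo: 15 payments (last $68.92); total interest $161.92.
Payments saved = 48 − 15 = 33.

33 fewer payments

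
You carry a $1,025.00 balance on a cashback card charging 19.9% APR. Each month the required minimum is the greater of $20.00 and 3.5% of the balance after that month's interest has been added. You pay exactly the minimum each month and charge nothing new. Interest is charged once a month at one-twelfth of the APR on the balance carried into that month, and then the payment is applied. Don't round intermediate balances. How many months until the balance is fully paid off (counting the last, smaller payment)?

70 months

Monthly rate r = 19.9%/12 = 1.65833% = 0.0165833.
While 3.5% of the post-interest balance exceeds $20.00, each month B ← (B·(1+r))·(1 − 0.035), i.e. B shrinks by the factor (1+r)·0.965 = 0.981.
This holds for months 1–32. Entering month 33 the balance is $554.85; 3.5% of the post-interest balance is now below $20.00, so the flat $20.00 minimum applies from here.
From month 33 a fixed $20.00 at rate r clears $554.85 in 38 more payments. Total: 32 + 38 = 70 months.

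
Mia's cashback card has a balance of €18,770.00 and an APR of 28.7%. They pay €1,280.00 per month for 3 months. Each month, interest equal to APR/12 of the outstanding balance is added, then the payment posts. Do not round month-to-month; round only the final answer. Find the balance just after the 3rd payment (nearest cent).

Monthly rate r = 28.7%/12 = 2.39167% = 0.0239167.
Each month: B ← B·(1+r) − €1,280.00.
Month 1: interest €448.92; balance after payment €17,938.92.
Month 2: interest €429.04; balance after payment €17,087.95.
Month 3: interest €408.69; balance after payment €16,216.64.

€16,216.64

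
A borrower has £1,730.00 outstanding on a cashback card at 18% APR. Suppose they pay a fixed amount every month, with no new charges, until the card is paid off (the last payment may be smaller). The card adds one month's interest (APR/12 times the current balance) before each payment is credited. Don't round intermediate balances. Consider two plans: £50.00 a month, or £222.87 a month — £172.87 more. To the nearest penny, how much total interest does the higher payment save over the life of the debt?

Monthly rate r = 18%/12 = 1.5% = 0.015.
At £50.00/mo: n = ⌈−ln(1 − rB₀/P)/ln(1+r)⌉ = 50 payments (last £7.93); total interest = total paid − £1,730.00 = £727.93.
At £222.87/mo: 9 payments (last £70.45); total interest £123.41.
Interest saved = £727.93 − £123.41 = £604.52.

£604.52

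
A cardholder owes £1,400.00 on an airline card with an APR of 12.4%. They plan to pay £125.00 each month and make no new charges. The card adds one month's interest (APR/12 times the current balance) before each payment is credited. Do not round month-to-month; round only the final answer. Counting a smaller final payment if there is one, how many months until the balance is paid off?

12 payments

Monthly rate r = 12.4%/12 = 1.03333% = 0.0103333.
Recurrence: B ← B·(1+r) − £125.00.
Month 1: interest £14.47; balance after payment £1,289.47.
Month 2: interest £13.32; balance after payment £1,177.79.
Closed form: n = −ln(1 − rB₀/P)/ln(1+r) = −ln(0.88427)/ln(1.01033) ≈ 11.964, so the balance reaches zero during payment 12.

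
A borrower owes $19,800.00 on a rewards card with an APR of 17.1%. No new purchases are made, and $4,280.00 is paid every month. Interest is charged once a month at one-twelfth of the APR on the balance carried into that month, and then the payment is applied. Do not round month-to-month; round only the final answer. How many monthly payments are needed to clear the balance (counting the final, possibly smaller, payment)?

5 months

Monthly rate r = 17.1%/12 = 1.425% = 0.01425.
Recurrence: B ← B·(1+r) − $4,280.00.
Month 1: interest $282.15; balance after payment $15,802.15.
Month 2: interest $225.18; balance after payment $11,747.33.
Month 3: interest $167.40; balance after payment $7,634.73.
Month 4: interest $108.79; balance after payment $3,463.53.
Month 5: interest $49.36; balance after payment $0.00.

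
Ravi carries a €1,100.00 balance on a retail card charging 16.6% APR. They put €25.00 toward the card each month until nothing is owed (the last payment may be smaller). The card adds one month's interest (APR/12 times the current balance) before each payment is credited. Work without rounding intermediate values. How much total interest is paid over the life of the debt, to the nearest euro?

Monthly rate r = 16.6%/12 = 1.38333% = 0.0138333.
Payoff takes n = ⌈−ln(1 − rB₀/P)/ln(1+r)⌉ = ⌈68.289⌉ = 69 payments; the last is €7.27.
Total paid = 68·€25.00 + €7.27 = €1,707.27.
Total interest = total paid − principal = €1,707.27 − €1,100.00 = €607.27.

€607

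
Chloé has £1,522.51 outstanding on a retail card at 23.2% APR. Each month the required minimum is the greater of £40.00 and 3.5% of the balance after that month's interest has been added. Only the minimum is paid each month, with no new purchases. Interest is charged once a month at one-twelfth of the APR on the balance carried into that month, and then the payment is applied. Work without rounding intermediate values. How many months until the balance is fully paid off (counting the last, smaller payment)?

Monthly rate r = 23.2%/12 = 1.93333% = 0.0193333.
While 3.5% of the post-interest balance exceeds £40.00, each month B ← (B·(1+r))·(1 − 0.035), i.e. B shrinks by the factor (1+r)·0.965 = 0.98366.
This holds for months 1–19. Entering month 20 the balance is £1,113.24; 3.5% of the post-interest balance is now below £40.00, so the flat £40.00 minimum applies from here.
From month 20 a fixed £40.00 at rate r clears £1,113.24 in 41 more payments. Total: 19 + 41 = 60 months.

60 months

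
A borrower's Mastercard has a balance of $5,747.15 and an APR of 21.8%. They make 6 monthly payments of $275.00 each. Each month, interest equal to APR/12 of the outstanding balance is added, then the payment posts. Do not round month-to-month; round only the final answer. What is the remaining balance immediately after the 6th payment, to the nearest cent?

$4,675.96

Monthly rate r = 21.8%/12 = 1.81667% = 0.0181667.
Each month: B ← B·(1+r) − $275.00.
Month 1: interest $104.41; balance after payment $5,576.56.
Month 2: interest $101.31; balance after payment $5,402.86.
Month 3: interest $98.15; balance after payment $5,226.02.
Month 4: interest $94.94; balance after payment $5,045.96.
Month 5: interest $91.67; balance after payment $4,862.62.
Month 6: interest $88.34; balance after payment $4,675.96.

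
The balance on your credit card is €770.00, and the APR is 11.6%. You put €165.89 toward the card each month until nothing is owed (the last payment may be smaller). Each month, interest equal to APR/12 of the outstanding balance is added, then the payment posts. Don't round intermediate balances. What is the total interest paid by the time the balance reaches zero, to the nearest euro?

€22

Monthly rate r = 11.6%/12 = 0.966667% = 0.00966667.
Payoff takes n = ⌈−ln(1 − rB₀/P)/ln(1+r)⌉ = ⌈4.772⌉ = 5 payments; the last is €128.19.
Total paid = 4·€165.89 + €128.19 = €791.75.
Total interest = total paid − principal = €791.75 − €770.00 = €21.75.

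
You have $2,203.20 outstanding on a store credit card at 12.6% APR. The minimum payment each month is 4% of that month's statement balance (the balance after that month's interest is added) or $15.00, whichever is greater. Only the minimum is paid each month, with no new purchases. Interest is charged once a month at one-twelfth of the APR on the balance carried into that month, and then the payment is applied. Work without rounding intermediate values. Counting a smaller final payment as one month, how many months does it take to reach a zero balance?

Monthly rate r = 12.6%/12 = 1.05% = 0.0105.
While 4% of the post-interest balance exceeds $15.00, each month B ← (B·(1+r))·(1 − 0.04), i.e. B shrinks by the factor (1+r)·0.96 = 0.97008.
This holds for months 1–59. Entering month 60 the balance is $367.03; 4% of the post-interest balance is now below $15.00, so the flat $15.00 minimum applies from here.
From month 60 a fixed $15.00 at rate r clears $367.03 in 29 more payments. Total: 59 + 29 = 88 months.

88 months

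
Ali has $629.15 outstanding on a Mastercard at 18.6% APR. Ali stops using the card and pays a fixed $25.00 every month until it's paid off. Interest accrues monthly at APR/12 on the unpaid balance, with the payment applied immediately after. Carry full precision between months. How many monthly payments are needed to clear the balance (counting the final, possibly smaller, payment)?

33 months

Monthly rate r = 18.6%/12 = 1.55% = 0.0155.
Recurrence: B ← B·(1+r) − $25.00.
Month 1: interest $9.75; balance after payment $613.90.
Month 2: interest $9.52; balance after payment $598.42.
Closed form: n = −ln(1 − rB₀/P)/ln(1+r) = −ln(0.60993)/ln(1.0155) ≈ 32.144, so the balance reaches zero during payment 33.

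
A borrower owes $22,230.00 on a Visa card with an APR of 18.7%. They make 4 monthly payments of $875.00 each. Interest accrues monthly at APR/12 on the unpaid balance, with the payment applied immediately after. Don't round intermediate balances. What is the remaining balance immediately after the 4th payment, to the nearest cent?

$20,065.73

Monthly rate r = 18.7%/12 = 1.55833% = 0.0155833.
Each month: B ← B·(1+r) − $875.00.
Month 1: interest $346.42; balance after payment $21,701.42.
Month 2: interest $338.18; balance after payment $21,164.60.
Month 3: interest $329.81; balance after payment $20,619.41.
Month 4: interest $321.32; balance after payment $20,065.73.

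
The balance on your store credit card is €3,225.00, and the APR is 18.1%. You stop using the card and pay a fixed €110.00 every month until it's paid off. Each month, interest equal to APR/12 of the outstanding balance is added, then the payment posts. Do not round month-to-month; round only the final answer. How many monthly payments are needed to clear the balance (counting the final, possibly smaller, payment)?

Monthly rate r = 18.1%/12 = 1.50833% = 0.0150833.
Recurrence: B ← B·(1+r) − €110.00.
Month 1: interest €48.64; balance after payment €3,163.64.
Month 2: interest €47.72; balance after payment €3,101.36.
Closed form: n = −ln(1 − rB₀/P)/ln(1+r) = −ln(0.55778)/ln(1.01508) ≈ 38.995, so the balance reaches zero during payment 39.

39 months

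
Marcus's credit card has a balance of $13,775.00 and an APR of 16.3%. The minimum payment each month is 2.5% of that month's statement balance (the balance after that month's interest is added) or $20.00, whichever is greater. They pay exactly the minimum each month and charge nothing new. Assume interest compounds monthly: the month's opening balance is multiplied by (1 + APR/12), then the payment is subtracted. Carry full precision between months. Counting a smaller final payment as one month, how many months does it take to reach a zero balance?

Monthly rate r = 16.3%/12 = 1.35833% = 0.0135833.
While 2.5% of the post-interest balance exceeds $20.00, each month B ← (B·(1+r))·(1 − 0.025), i.e. B shrinks by the factor (1+r)·0.975 = 0.98824.
This holds for months 1–242. Entering month 243 the balance is $787.40; 2.5% of the post-interest balance is now below $20.00, so the flat $20.00 minimum applies from here.
From month 243 a fixed $20.00 at rate r clears $787.40 in 57 more payments. Total: 242 + 57 = 299 months.

299 months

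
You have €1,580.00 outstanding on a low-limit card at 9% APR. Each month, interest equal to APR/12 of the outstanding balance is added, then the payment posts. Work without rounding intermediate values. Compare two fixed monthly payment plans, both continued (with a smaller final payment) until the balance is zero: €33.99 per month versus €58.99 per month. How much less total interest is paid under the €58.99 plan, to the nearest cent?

€179.71

Monthly rate r = 9%/12 = 0.75% = 0.0075.
At €33.99/mo: n = ⌈−ln(1 − rB₀/P)/ln(1+r)⌉ = 58 payments (last €12.66); total interest = total paid − €1,580.00 = €370.09.
At €58.99/mo: 31 payments (last €0.68); total interest €190.38.
Interest saved = €370.09 − €190.38 = €179.71.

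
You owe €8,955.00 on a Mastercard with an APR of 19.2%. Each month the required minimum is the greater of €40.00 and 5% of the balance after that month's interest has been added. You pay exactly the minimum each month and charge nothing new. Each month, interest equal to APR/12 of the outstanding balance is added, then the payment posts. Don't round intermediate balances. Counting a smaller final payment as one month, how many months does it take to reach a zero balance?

Monthly rate r = 19.2%/12 = 1.6% = 0.016.
While 5% of the post-interest balance exceeds €40.00, each month B ← (B·(1+r))·(1 − 0.05), i.e. B shrinks by the factor (1+r)·0.95 = 0.9652.
This holds for months 1–69. Entering month 70 the balance is €777.43; 5% of the post-interest balance is now below €40.00, so the flat €40.00 minimum applies from here.
From month 70 a fixed €40.00 at rate r clears €777.43 in 24 more payments. Total: 69 + 24 = 93 months.

93 months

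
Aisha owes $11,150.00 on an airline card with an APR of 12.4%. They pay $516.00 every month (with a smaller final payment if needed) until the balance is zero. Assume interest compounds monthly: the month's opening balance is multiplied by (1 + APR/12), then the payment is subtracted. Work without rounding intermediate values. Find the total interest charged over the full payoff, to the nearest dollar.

$1,534

Monthly rate r = 12.4%/12 = 1.03333% = 0.0103333.
Payoff takes n = ⌈−ln(1 − rB₀/P)/ln(1+r)⌉ = ⌈24.580⌉ = 25 payments; the last is $299.72.
Total paid = 24·$516.00 + $299.72 = $12,683.72.
Total interest = total paid − principal = $12,683.72 − $11,150.00 = $1,533.72.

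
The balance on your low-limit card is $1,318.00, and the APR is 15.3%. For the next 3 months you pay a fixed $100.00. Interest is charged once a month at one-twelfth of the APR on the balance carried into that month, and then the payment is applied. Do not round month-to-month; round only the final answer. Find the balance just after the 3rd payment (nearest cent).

$1,065.22

Monthly rate r = 15.3%/12 = 1.275% = 0.01275.
Each month: B ← B·(1+r) − $100.00.
Month 1: interest $16.80; balance after payment $1,234.80.
Month 2: interest $15.74; balance after payment $1,150.55.
Month 3: interest $14.67; balance after payment $1,065.22.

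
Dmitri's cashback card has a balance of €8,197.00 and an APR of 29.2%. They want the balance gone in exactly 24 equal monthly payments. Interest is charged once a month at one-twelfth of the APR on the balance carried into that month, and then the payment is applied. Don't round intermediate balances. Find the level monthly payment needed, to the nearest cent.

Monthly rate r = 29.2%/12 = 2.43333% = 0.0243333.
Level-payment amortization: P = B₀·r / (1 − (1+r)^(−n)) = 8197.00·0.0243333 / (1 − 1.02433^(−24)).
Denominator 1 − (1+r)^(−24) = 0.438423835.
P = 199.46 / 0.438423835 ≈ 454.95.

€454.95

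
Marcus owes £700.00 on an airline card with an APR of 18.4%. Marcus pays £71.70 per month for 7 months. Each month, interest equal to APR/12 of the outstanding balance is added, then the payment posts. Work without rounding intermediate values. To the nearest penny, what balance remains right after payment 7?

Monthly rate r = 18.4%/12 = 1.53333% = 0.0153333.
Each month: B ← B·(1+r) − £71.70.
Month 1: interest £10.73; balance after payment £639.03.
Month 2: interest £9.80; balance after payment £577.13.
Month 3: interest £8.85; balance after payment £514.28.
Month 4: interest £7.89; balance after payment £450.47.
Month 5: interest £6.91; balance after payment £385.67.
Month 6: interest £5.91; balance after payment £319.89.
Month 7: interest £4.90; balance after payment £253.09.

£253.09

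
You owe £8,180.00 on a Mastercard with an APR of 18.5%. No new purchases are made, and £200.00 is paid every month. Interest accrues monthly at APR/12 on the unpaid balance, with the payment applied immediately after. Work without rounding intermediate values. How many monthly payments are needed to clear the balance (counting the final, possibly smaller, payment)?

66 months

Monthly rate r = 18.5%/12 = 1.54167% = 0.0154167.
Recurrence: B ← B·(1+r) − £200.00.
Month 1: interest £126.11; balance after payment £8,106.11.
Month 2: interest £124.97; balance after payment £8,031.08.
Closed form: n = −ln(1 − rB₀/P)/ln(1+r) = −ln(0.36946)/ln(1.01542) ≈ 65.084, so the balance reaches zero during payment 66.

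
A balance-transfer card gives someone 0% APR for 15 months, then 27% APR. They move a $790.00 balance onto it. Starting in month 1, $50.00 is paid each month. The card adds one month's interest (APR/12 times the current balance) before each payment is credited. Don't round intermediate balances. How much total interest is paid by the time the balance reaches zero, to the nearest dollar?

Promo months 1–15 at r₀ = 0%/12 = 0; months 16+ at r₁ = 27%/12 = 0.0225.
After month 15 (no interest yet): B = $790.00 − 15·$50.00 = $40.00.
Then at r₁ with $50.00/mo: n₂ = −ln(1 − r₁·B/P)/ln(1+r₁) ≈ 0.82 → 1 more payments.
Total paid = 15·$50.00 + $40.90 = $790.90; interest = $790.90 − $790.00 = $0.90.

$1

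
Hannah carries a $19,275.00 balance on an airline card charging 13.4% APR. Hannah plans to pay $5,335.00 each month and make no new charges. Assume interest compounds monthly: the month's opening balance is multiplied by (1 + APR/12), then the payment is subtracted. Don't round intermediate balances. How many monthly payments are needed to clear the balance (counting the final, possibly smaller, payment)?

4 payments

Monthly rate r = 13.4%/12 = 1.11667% = 0.0111667.
Recurrence: B ← B·(1+r) − $5,335.00.
Month 1: interest $215.24; balance after payment $14,155.24.
Month 2: interest $158.07; balance after payment $8,978.30.
Month 3: interest $100.26; balance after payment $3,743.56.
Month 4: interest $41.80; balance after payment $0.00.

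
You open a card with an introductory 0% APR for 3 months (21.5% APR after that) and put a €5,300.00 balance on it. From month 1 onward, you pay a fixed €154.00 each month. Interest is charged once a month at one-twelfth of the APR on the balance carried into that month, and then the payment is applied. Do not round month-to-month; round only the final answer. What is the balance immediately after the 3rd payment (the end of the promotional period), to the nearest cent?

Promo months 1–3 at r₀ = 0%/12 = 0; months 4+ at r₁ = 21.5%/12 = 0.0179167.
After month 3 (no interest yet): B = €5,300.00 − 3·€154.00 = €4,838.00.

€4,838.00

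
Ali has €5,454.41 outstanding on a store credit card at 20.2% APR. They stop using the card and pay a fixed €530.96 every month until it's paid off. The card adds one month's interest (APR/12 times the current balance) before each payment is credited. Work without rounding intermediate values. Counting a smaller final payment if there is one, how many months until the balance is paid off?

12 payments

Monthly rate r = 20.2%/12 = 1.68333% = 0.0168333.
Recurrence: B ← B·(1+r) − €530.96.
Month 1: interest €91.82; balance after payment €5,015.27.
Month 2: interest €84.42; balance after payment €4,568.73.
Closed form: n = −ln(1 − rB₀/P)/ln(1+r) = −ln(0.82708)/ln(1.01683) ≈ 11.373, so the balance reaches zero during payment 12.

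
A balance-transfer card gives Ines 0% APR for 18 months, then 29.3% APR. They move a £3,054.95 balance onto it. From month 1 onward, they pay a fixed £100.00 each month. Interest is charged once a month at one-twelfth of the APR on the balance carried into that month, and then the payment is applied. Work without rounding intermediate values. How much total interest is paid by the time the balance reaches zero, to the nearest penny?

Promo months 1–18 at r₀ = 0%/12 = 0; months 19+ at r₁ = 29.3%/12 = 0.0244167.
After month 18 (no interest yet): B = £3,054.95 − 18·£100.00 = £1,254.95.
Then at r₁ with £100.00/mo: n₂ = −ln(1 − r₁·B/P)/ln(1+r₁) ≈ 15.17 → 16 more payments.
Total paid = 33·£100.00 + £16.89 = £3,316.89; interest = £3,316.89 − £3,054.95 = £261.94.

£261.94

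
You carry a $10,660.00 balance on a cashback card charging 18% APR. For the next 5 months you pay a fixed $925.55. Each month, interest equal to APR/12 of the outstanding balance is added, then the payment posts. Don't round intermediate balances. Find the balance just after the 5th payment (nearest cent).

$6,715.17

Monthly rate r = 18%/12 = 1.5% = 0.015.
Each month: B ← B·(1+r) − $925.55.
Month 1: interest $159.90; balance after payment $9,894.35.
Month 2: interest $148.42; balance after payment $9,117.22.
Month 3: interest $136.76; balance after payment $8,328.42.
Month 4: interest $124.93; balance after payment $7,527.80.
Month 5: interest $112.92; balance after payment $6,715.17.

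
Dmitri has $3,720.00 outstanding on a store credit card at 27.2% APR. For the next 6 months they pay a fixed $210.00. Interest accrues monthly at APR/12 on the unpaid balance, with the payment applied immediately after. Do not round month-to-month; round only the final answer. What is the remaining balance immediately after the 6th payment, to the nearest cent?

Monthly rate r = 27.2%/12 = 2.26667% = 0.0226667.
Each month: B ← B·(1+r) − $210.00.
Month 1: interest $84.32; balance after payment $3,594.32.
Month 2: interest $81.47; balance after payment $3,465.79.
Month 3: interest $78.56; balance after payment $3,334.35.
Month 4: interest $75.58; balance after payment $3,199.93.
Month 5: interest $72.53; balance after payment $3,062.46.
Month 6: interest $69.42; balance after payment $2,921.88.

$2,921.88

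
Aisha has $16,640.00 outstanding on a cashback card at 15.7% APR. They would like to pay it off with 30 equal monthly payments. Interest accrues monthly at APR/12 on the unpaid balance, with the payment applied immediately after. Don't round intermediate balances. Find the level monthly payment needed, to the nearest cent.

Monthly rate r = 15.7%/12 = 1.30833% = 0.0130833.
Level-payment amortization: P = B₀·r / (1 − (1+r)^(−n)) = 16640.00·0.0130833 / (1 − 1.01308^(−30)).
Denominator 1 − (1+r)^(−30) = 0.322912369.
P = 217.707 / 0.322912369 ≈ 674.20.

$674.20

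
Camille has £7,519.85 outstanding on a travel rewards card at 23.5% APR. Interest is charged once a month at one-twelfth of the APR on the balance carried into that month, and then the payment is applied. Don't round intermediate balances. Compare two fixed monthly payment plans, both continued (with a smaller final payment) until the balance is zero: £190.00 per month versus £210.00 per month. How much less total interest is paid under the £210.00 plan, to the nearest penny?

£1,534.20

Monthly rate r = 23.5%/12 = 1.95833% = 0.0195833.
At £190.00/mo: n = ⌈−ln(1 − rB₀/P)/ln(1+r)⌉ = 77 payments (last £176.74); total interest = total paid − £7,519.85 = £7,096.89.
At £210.00/mo: 63 payments (last £62.54); total interest £5,562.69.
Interest saved = £7,096.89 − £5,562.69 = £1,534.20.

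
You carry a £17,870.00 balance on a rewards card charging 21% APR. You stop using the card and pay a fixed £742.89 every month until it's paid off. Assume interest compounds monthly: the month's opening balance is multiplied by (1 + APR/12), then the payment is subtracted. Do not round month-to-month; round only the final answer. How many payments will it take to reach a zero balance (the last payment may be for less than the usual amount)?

Monthly rate r = 21%/12 = 1.75% = 0.0175.
Recurrence: B ← B·(1+r) − £742.89.
Month 1: interest £312.73; balance after payment £17,439.83.
Month 2: interest £305.20; balance after payment £17,002.14.
Closed form: n = −ln(1 − rB₀/P)/ln(1+r) = −ln(0.57904)/ln(1.0175) ≈ 31.494, so the balance reaches zero during payment 32.

32 payments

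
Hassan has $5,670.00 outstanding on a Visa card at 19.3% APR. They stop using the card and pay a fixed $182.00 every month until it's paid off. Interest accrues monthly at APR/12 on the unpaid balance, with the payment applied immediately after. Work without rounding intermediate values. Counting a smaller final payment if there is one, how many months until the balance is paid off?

44 payments

Monthly rate r = 19.3%/12 = 1.60833% = 0.0160833.
Recurrence: B ← B·(1+r) − $182.00.
Month 1: interest $91.19; balance after payment $5,579.19.
Month 2: interest $89.73; balance after payment $5,486.92.
Closed form: n = −ln(1 − rB₀/P)/ln(1+r) = −ln(0.49894)/ln(1.01608) ≈ 43.576, so the balance reaches zero during payment 44.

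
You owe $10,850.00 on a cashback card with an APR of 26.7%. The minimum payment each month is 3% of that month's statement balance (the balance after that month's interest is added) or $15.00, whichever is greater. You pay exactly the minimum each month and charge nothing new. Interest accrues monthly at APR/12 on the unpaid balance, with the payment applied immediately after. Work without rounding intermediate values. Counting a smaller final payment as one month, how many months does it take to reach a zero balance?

426 months

Monthly rate r = 26.7%/12 = 2.225% = 0.02225.
While 3% of the post-interest balance exceeds $15.00, each month B ← (B·(1+r))·(1 − 0.03), i.e. B shrinks by the factor (1+r)·0.97 = 0.99158.
This holds for months 1–367. Entering month 368 the balance is $487.66; 3% of the post-interest balance is now below $15.00, so the flat $15.00 minimum applies from here.
From month 368 a fixed $15.00 at rate r clears $487.66 in 59 more payments. Total: 367 + 59 = 426 months.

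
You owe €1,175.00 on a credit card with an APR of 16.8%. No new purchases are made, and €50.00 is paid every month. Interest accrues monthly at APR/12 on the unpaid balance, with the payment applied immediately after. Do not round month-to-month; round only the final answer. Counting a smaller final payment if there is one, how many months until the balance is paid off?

29 months

Monthly rate r = 16.8%/12 = 1.4% = 0.014.
Recurrence: B ← B·(1+r) − €50.00.
Month 1: interest €16.45; balance after payment €1,141.45.
Month 2: interest €15.98; balance after payment €1,107.43.
Closed form: n = −ln(1 − rB₀/P)/ln(1+r) = −ln(0.671)/ln(1.014) ≈ 28.698, so the balance reaches zero during payment 29.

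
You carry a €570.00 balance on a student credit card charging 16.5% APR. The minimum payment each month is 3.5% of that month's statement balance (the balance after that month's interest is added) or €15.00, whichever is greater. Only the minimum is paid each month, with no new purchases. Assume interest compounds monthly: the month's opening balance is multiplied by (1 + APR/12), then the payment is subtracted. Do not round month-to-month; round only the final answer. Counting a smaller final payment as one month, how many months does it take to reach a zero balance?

Monthly rate r = 16.5%/12 = 1.375% = 0.01375.
While 3.5% of the post-interest balance exceeds €15.00, each month B ← (B·(1+r))·(1 − 0.035), i.e. B shrinks by the factor (1+r)·0.965 = 0.97827.
This holds for months 1–14. Entering month 15 the balance is €419.07; 3.5% of the post-interest balance is now below €15.00, so the flat €15.00 minimum applies from here.
From month 15 a fixed €15.00 at rate r clears €419.07 in 36 more payments. Total: 14 + 36 = 50 months.

50 months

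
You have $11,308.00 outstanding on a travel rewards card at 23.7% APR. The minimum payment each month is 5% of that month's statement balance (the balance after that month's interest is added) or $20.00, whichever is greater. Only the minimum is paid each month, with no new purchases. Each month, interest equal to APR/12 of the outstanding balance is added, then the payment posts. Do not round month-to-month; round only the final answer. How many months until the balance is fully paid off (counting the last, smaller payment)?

131 months

Monthly rate r = 23.7%/12 = 1.975% = 0.01975.
While 5% of the post-interest balance exceeds $20.00, each month B ← (B·(1+r))·(1 − 0.05), i.e. B shrinks by the factor (1+r)·0.95 = 0.96876.
This holds for months 1–106. Entering month 107 the balance is $391.22; 5% of the post-interest balance is now below $20.00, so the flat $20.00 minimum applies from here.
From month 107 a fixed $20.00 at rate r clears $391.22 in 25 more payments. Total: 106 + 25 = 131 months.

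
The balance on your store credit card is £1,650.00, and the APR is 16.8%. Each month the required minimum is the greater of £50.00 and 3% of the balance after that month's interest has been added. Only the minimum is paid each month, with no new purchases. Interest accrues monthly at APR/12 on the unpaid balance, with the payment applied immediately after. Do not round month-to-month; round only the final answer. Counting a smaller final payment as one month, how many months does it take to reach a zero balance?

Monthly rate r = 16.8%/12 = 1.4% = 0.014.
While 3% of the post-interest balance exceeds £50.00, each month B ← (B·(1+r))·(1 − 0.03), i.e. B shrinks by the factor (1+r)·0.97 = 0.98358.
This holds for months 1–1. Entering month 2 the balance is £1,622.91; 3% of the post-interest balance is now below £50.00, so the flat £50.00 minimum applies from here.
From month 2 a fixed £50.00 at rate r clears £1,622.91 in 44 more payments. Total: 1 + 44 = 45 months.

45 months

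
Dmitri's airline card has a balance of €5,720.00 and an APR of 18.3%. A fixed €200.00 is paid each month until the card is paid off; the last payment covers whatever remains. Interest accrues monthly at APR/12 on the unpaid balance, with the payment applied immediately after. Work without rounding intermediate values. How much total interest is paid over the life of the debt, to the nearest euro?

Monthly rate r = 18.3%/12 = 1.525% = 0.01525.
Payoff takes n = ⌈−ln(1 − rB₀/P)/ln(1+r)⌉ = ⌈37.857⌉ = 38 payments; the last is €171.66.
Total paid = 37·€200.00 + €171.66 = €7,571.66.
Total interest = total paid − principal = €7,571.66 − €5,720.00 = €1,851.66.

€1,852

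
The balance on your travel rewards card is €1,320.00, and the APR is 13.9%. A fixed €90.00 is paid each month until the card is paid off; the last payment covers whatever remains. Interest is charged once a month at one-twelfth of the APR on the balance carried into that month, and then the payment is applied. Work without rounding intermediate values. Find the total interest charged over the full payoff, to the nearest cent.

€135.14

Monthly rate r = 13.9%/12 = 1.15833% = 0.0115833.
Payoff takes n = ⌈−ln(1 − rB₀/P)/ln(1+r)⌉ = ⌈16.167⌉ = 17 payments; the last is €15.14.
Total paid = 16·€90.00 + €15.14 = €1,455.14.
Total interest = total paid − principal = €1,455.14 − €1,320.00 = €135.14.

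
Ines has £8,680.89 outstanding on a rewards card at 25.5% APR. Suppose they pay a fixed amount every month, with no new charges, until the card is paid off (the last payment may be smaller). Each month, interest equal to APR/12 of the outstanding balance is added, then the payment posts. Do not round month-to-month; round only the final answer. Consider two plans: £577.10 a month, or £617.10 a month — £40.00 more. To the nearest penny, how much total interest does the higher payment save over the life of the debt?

Monthly rate r = 25.5%/12 = 2.125% = 0.02125.
At £577.10/mo: n = ⌈−ln(1 − rB₀/P)/ln(1+r)⌉ = 19 payments (last £183.89); total interest = total paid − £8,680.89 = £1,890.80.
At £617.10/mo: 17 payments (last £549.66); total interest £1,742.37.
Interest saved = £1,890.80 − £1,742.37 = £148.43.

£148.43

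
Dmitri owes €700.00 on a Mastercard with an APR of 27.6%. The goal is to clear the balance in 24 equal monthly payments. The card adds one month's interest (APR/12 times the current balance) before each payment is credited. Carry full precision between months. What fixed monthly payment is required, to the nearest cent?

Monthly rate r = 27.6%/12 = 2.3% = 0.023.
Level-payment amortization: P = B₀·r / (1 − (1+r)^(−n)) = 700.00·0.023 / (1 − 1.023^(−24)).
Denominator 1 − (1+r)^(−24) = 0.420591595.
P = 16.1 / 0.420591595 ≈ 38.28.

€38.28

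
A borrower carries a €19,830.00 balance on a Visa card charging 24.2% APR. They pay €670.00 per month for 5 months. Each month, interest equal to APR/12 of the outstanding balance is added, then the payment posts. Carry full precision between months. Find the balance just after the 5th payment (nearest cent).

Monthly rate r = 24.2%/12 = 2.01667% = 0.0201667.
Each month: B ← B·(1+r) − €670.00.
Month 1: interest €399.90; balance after payment €19,559.90.
Month 2: interest €394.46; balance after payment €19,284.36.
Month 3: interest €388.90; balance after payment €19,003.26.
Month 4: interest €383.23; balance after payment €18,716.50.
Month 5: interest €377.45; balance after payment €18,423.95.

€18,423.95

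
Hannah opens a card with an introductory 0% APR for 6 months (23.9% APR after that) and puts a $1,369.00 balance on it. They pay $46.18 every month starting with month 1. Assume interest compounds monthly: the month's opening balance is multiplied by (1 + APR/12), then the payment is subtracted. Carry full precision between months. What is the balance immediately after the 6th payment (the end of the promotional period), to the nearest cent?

$1,091.92

Promo months 1–6 at r₀ = 0%/12 = 0; months 7+ at r₁ = 23.9%/12 = 0.0199167.
After month 6 (no interest yet): B = $1,369.00 − 6·$46.18 = $1,091.92.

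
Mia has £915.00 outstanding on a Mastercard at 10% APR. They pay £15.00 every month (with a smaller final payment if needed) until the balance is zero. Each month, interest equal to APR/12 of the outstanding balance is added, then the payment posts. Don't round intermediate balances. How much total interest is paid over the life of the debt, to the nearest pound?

£368

Monthly rate r = 10%/12 = 0.833333% = 0.00833333.
Payoff takes n = ⌈−ln(1 − rB₀/P)/ln(1+r)⌉ = ⌈85.549⌉ = 86 payments; the last is £8.25.
Total paid = 85·£15.00 + £8.25 = £1,283.25.
Total interest = total paid − principal = £1,283.25 − £915.00 = £368.25.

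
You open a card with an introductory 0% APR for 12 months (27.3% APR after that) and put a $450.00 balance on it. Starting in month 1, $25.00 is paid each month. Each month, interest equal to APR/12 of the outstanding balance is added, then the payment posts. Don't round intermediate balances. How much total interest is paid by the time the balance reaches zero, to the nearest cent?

Promo months 1–12 at r₀ = 0%/12 = 0; months 13+ at r₁ = 27.3%/12 = 0.02275.
After month 12 (no interest yet): B = $450.00 − 12·$25.00 = $150.00.
Then at r₁ with $25.00/mo: n₂ = −ln(1 − r₁·B/P)/ln(1+r₁) ≈ 6.52 → 7 more payments.
Total paid = 18·$25.00 + $13.17 = $463.17; interest = $463.17 − $450.00 = $13.17.

$13.17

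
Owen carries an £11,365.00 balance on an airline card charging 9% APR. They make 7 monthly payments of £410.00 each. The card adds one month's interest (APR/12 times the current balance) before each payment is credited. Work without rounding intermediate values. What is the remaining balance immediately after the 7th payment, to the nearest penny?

Monthly rate r = 9%/12 = 0.75% = 0.0075.
Each month: B ← B·(1+r) − £410.00.
Month 1: interest £85.24; balance after payment £11,040.24.
Month 2: interest £82.80; balance after payment £10,713.04.
Month 3: interest £80.35; balance after payment £10,383.39.
Month 4: interest £77.88; balance after payment £10,051.26.
Month 5: interest £75.38; balance after payment £9,716.65.
Month 6: interest £72.87; balance after payment £9,379.52.
Month 7: interest £70.35; balance after payment £9,039.87.

£9,039.87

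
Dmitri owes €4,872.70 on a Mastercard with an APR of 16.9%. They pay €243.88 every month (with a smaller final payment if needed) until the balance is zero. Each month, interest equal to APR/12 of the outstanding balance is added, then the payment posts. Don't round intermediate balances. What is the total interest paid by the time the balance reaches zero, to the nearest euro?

€890

Monthly rate r = 16.9%/12 = 1.40833% = 0.0140833.
Payoff takes n = ⌈−ln(1 − rB₀/P)/ln(1+r)⌉ = ⌈23.627⌉ = 24 payments; the last is €153.35.
Total paid = 23·€243.88 + €153.35 = €5,762.59.
Total interest = total paid − principal = €5,762.59 − €4,872.70 = €889.89.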